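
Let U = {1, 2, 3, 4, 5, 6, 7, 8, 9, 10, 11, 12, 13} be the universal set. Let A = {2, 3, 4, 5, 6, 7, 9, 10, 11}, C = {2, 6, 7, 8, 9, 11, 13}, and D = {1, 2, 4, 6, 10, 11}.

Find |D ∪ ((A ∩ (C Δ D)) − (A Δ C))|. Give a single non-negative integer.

8

C Δ D = {1, 4, 7, 8, 9, 10, 13}
A ∩ (C Δ D) = {4, 7, 9, 10}
A Δ C = {3, 4, 5, 8, 10, 13}
(A ∩ (C Δ D)) − (A Δ C) = {7, 9}
D ∪ ((A ∩ (C Δ D)) − (A Δ C)) = {1, 2, 4, 6, 7, 9, 10, 11}
|D ∪ ((A ∩ (C Δ D)) − (A Δ C))| = 8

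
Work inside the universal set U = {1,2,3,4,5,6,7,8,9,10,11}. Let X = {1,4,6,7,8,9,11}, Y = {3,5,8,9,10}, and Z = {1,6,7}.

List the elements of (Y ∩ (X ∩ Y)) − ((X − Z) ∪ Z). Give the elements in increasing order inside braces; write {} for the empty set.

{}

X ∩ Y = {8,9}
Y ∩ (X ∩ Y) = {8,9}
X − Z = {4,8,9,11}
(X − Z) ∪ Z = {1,4,6,7,8,9,11}
(Y ∩ (X ∩ Y)) − ((X − Z) ∪ Z) = {}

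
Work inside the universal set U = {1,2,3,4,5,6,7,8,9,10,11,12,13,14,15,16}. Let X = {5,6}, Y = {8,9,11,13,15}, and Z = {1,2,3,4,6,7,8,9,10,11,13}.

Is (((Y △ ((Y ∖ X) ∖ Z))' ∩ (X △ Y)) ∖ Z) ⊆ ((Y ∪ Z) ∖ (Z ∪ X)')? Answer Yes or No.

No

Y ∖ X = {8,9,11,13,15}
(Y ∖ X) ∖ Z = {15}
Y △ ((Y ∖ X) ∖ Z) = {8,9,11,13}
(Y △ ((Y ∖ X) ∖ Z))' = {1,2,3,4,5,6,7,10,12,14,15,16}
X △ Y = {5,6,8,9,11,13,15}
(Y △ ((Y ∖ X) ∖ Z))' ∩ (X △ Y) = {5,6,15}
((Y △ ((Y ∖ X) ∖ Z))' ∩ (X △ Y)) ∖ Z = {5,15}
Y ∪ Z = {1,2,3,4,6,7,8,9,10,11,13,15}
Z ∪ X = {1,2,3,4,5,6,7,8,9,10,11,13}
(Z ∪ X)' = {12,14,15,16}
(Y ∪ Z) ∖ (Z ∪ X)' = {1,2,3,4,6,7,8,9,10,11,13}
5 ∈ ((Y △ ((Y ∖ X) ∖ Z))' ∩ (X △ Y)) ∖ Z but 5 ∉ (Y ∪ Z) ∖ (Z ∪ X)', so the inclusion fails.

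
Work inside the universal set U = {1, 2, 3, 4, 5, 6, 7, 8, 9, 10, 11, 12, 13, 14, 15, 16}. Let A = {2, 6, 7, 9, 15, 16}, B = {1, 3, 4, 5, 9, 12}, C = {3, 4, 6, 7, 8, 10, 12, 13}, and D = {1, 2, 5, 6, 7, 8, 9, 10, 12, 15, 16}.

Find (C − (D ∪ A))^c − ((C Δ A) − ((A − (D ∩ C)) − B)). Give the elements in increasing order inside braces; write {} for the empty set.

{1, 2, 5, 6, 7, 11, 14, 15, 16}

D ∪ A = {1, 2, 5, 6, 7, 8, 9, 10, 12, 15, 16}
C − (D ∪ A) = {3, 4, 13}
(C − (D ∪ A))^c = {1, 2, 5, 6, 7, 8, 9, 10, 11, 12, 14, 15, 16}
C Δ A = {2, 3, 4, 8, 9, 10, 12, 13, 15, 16}
D ∩ C = {6, 7, 8, 10, 12}
A − (D ∩ C) = {2, 9, 15, 16}
(A − (D ∩ C)) − B = {2, 15, 16}
(C Δ A) − ((A − (D ∩ C)) − B) = {3, 4, 8, 9, 10, 12, 13}
(C − (D ∪ A))^c − ((C Δ A) − ((A − (D ∩ C)) − B)) = {1, 2, 5, 6, 7, 11, 14, 15, 16}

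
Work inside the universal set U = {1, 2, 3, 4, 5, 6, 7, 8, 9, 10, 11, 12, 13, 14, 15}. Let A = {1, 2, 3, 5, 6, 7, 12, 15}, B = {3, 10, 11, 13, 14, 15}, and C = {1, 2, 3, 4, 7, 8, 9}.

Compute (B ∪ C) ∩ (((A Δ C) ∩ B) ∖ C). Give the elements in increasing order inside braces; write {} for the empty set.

B ∪ C = {1, 2, 3, 4, 7, 8, 9, 10, 11, 13, 14, 15}
A Δ C = {4, 5, 6, 8, 9, 12, 15}
(A Δ C) ∩ B = {15}
((A Δ C) ∩ B) ∖ C = {15}
(B ∪ C) ∩ (((A Δ C) ∩ B) ∖ C) = {15}

{15}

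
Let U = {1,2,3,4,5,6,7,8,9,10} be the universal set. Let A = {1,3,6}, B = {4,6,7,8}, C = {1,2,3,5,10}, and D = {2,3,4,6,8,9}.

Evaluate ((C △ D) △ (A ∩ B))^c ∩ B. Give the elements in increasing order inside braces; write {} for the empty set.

C △ D = {1,4,5,6,8,9,10}
A ∩ B = {6}
(C △ D) △ (A ∩ B) = {1,4,5,8,9,10}
((C △ D) △ (A ∩ B))^c = {2,3,6,7}
((C △ D) △ (A ∩ B))^c ∩ B = {6,7}

{6,7}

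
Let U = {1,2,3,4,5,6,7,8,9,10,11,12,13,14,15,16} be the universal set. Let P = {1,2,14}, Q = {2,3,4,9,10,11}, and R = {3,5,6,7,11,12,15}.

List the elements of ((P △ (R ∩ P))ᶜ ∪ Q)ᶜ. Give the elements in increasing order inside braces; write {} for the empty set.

{1,14}

R ∩ P = {}
P △ (R ∩ P) = {1,2,14}
(P △ (R ∩ P))ᶜ = {3,4,5,6,7,8,9,10,11,12,13,15,16}
(P △ (R ∩ P))ᶜ ∪ Q = {2,3,4,5,6,7,8,9,10,11,12,13,15,16}
((P △ (R ∩ P))ᶜ ∪ Q)ᶜ = {1,14}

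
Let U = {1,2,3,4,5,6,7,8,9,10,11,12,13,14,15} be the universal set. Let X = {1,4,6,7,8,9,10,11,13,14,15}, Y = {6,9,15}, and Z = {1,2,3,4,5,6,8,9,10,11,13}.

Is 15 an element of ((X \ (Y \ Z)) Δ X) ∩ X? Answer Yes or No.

15 ∈ Y and 15 ∉ Z, so 15 ∈ Y \ Z
15 ∈ X and 15 ∈ (Y \ Z), so 15 ∉ X \ (Y \ Z)
15 ∉ (X \ (Y \ Z)) and 15 ∈ X, so 15 ∈ (X \ (Y \ Z)) Δ X
15 ∈ ((X \ (Y \ Z)) Δ X) and 15 ∈ X, so 15 ∈ ((X \ (Y \ Z)) Δ X) ∩ X

Yes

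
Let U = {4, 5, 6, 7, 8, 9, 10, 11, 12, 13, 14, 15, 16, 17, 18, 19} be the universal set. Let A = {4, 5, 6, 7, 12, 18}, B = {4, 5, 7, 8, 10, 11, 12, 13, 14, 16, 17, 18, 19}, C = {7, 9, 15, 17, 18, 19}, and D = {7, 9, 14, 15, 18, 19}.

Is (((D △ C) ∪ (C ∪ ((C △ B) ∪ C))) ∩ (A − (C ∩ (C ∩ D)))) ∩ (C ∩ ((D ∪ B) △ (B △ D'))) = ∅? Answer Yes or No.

D △ C = {14, 17}
C △ B = {4, 5, 8, 9, 10, 11, 12, 13, 14, 15, 16}
(C △ B) ∪ C = {4, 5, 7, 8, 9, 10, 11, 12, 13, 14, 15, 16, 17, 18, 19}
C ∪ ((C △ B) ∪ C) = {4, 5, 7, 8, 9, 10, 11, 12, 13, 14, 15, 16, 17, 18, 19}
(D △ C) ∪ (C ∪ ((C △ B) ∪ C)) = {4, 5, 7, 8, 9, 10, 11, 12, 13, 14, 15, 16, 17, 18, 19}
C ∩ D = {7, 9, 15, 18, 19}
C ∩ (C ∩ D) = {7, 9, 15, 18, 19}
A − (C ∩ (C ∩ D)) = {4, 5, 6, 12}
((D △ C) ∪ (C ∪ ((C △ B) ∪ C))) ∩ (A − (C ∩ (C ∩ D))) = {4, 5, 12}
D ∪ B = {4, 5, 7, 8, 9, 10, 11, 12, 13, 14, 15, 16, 17, 18, 19}
D' = {4, 5, 6, 8, 10, 11, 12, 13, 16, 17}
B △ D' = {6, 7, 14, 18, 19}
(D ∪ B) △ (B △ D') = {4, 5, 6, 8, 9, 10, 11, 12, 13, 15, 16, 17}
C ∩ ((D ∪ B) △ (B △ D')) = {9, 15, 17}
{4, 5, 12} and {9, 15, 17} share no elements.

Yes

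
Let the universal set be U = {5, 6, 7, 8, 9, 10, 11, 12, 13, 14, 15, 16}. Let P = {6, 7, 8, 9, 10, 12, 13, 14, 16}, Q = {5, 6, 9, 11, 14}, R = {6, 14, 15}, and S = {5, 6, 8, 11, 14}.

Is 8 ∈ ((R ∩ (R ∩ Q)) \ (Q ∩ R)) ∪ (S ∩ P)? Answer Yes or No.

Yes

8 ∉ R and 8 ∉ Q, so 8 ∉ R ∩ Q
8 ∉ R and 8 ∉ (R ∩ Q), so 8 ∉ R ∩ (R ∩ Q)
8 ∉ Q and 8 ∉ R, so 8 ∉ Q ∩ R
8 ∉ (R ∩ (R ∩ Q)) and 8 ∉ (Q ∩ R), so 8 ∉ (R ∩ (R ∩ Q)) \ (Q ∩ R)
8 ∈ S and 8 ∈ P, so 8 ∈ S ∩ P
8 ∉ ((R ∩ (R ∩ Q)) \ (Q ∩ R)) and 8 ∈ (S ∩ P), so 8 ∈ ((R ∩ (R ∩ Q)) \ (Q ∩ R)) ∪ (S ∩ P)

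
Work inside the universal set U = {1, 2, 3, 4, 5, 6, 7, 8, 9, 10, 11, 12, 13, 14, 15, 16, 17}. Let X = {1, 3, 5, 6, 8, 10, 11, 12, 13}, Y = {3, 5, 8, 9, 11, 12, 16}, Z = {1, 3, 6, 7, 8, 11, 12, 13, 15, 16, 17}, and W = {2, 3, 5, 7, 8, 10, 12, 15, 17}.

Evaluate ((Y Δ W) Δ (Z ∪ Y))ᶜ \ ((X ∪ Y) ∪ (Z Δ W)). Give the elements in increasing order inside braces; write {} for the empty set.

{4, 7, 14, 15, 17}

Y Δ W = {2, 7, 9, 10, 11, 15, 16, 17}
Z ∪ Y = {1, 3, 5, 6, 7, 8, 9, 11, 12, 13, 15, 16, 17}
(Y Δ W) Δ (Z ∪ Y) = {1, 2, 3, 5, 6, 8, 10, 12, 13}
((Y Δ W) Δ (Z ∪ Y))ᶜ = {4, 7, 9, 11, 14, 15, 16, 17}
X ∪ Y = {1, 3, 5, 6, 8, 9, 10, 11, 12, 13, 16}
Z Δ W = {1, 2, 5, 6, 10, 11, 13, 16}
(X ∪ Y) ∪ (Z Δ W) = {1, 2, 3, 5, 6, 8, 9, 10, 11, 12, 13, 16}
((Y Δ W) Δ (Z ∪ Y))ᶜ \ ((X ∪ Y) ∪ (Z Δ W)) = {4, 7, 14, 15, 17}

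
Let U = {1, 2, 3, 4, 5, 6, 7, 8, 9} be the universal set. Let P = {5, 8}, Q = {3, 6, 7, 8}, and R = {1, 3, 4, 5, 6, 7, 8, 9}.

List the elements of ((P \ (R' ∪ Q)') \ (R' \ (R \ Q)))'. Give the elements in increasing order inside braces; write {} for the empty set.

R' = {2}
R' ∪ Q = {2, 3, 6, 7, 8}
(R' ∪ Q)' = {1, 4, 5, 9}
P \ (R' ∪ Q)' = {8}
R \ Q = {1, 4, 5, 9}
R' \ (R \ Q) = {2}
(P \ (R' ∪ Q)') \ (R' \ (R \ Q)) = {8}
((P \ (R' ∪ Q)') \ (R' \ (R \ Q)))' = {1, 2, 3, 4, 5, 6, 7, 9}

{1, 2, 3, 4, 5, 6, 7, 9}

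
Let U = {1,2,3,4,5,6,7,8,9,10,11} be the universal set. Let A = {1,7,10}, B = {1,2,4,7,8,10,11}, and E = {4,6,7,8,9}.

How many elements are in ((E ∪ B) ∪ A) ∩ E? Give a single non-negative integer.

E ∪ B = {1,2,4,6,7,8,9,10,11}
(E ∪ B) ∪ A = {1,2,4,6,7,8,9,10,11}
((E ∪ B) ∪ A) ∩ E = {4,6,7,8,9}
|((E ∪ B) ∪ A) ∩ E| = 5

5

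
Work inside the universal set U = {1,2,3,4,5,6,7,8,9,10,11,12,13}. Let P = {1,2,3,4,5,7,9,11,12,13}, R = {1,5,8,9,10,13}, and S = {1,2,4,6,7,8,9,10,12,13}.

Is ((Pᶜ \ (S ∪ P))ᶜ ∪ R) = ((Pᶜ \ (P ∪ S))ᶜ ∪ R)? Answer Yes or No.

Pᶜ = {6,8,10}
S ∪ P = {1,2,3,4,5,6,7,8,9,10,11,12,13}
Pᶜ \ (S ∪ P) = {}
(Pᶜ \ (S ∪ P))ᶜ = {1,2,3,4,5,6,7,8,9,10,11,12,13}
(Pᶜ \ (S ∪ P))ᶜ ∪ R = {1,2,3,4,5,6,7,8,9,10,11,12,13}
P ∪ S = {1,2,3,4,5,6,7,8,9,10,11,12,13}
Pᶜ \ (P ∪ S) = {}
(Pᶜ \ (P ∪ S))ᶜ = {1,2,3,4,5,6,7,8,9,10,11,12,13}
(Pᶜ \ (P ∪ S))ᶜ ∪ R = {1,2,3,4,5,6,7,8,9,10,11,12,13}
Both equal {1,2,3,4,5,6,7,8,9,10,11,12,13}, so (Pᶜ \ (S ∪ P))ᶜ ∪ R = (Pᶜ \ (P ∪ S))ᶜ ∪ R.

Yes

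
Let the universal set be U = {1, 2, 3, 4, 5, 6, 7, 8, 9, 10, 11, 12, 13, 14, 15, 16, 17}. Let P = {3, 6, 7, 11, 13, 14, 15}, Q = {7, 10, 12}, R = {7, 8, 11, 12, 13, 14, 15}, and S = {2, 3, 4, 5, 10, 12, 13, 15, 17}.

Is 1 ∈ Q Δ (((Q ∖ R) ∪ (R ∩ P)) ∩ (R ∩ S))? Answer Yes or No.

No

1 ∉ Q and 1 ∉ R, so 1 ∉ Q ∖ R
1 ∉ R and 1 ∉ P, so 1 ∉ R ∩ P
1 ∉ (Q ∖ R) and 1 ∉ (R ∩ P), so 1 ∉ (Q ∖ R) ∪ (R ∩ P)
1 ∉ R and 1 ∉ S, so 1 ∉ R ∩ S
1 ∉ ((Q ∖ R) ∪ (R ∩ P)) and 1 ∉ (R ∩ S), so 1 ∉ ((Q ∖ R) ∪ (R ∩ P)) ∩ (R ∩ S)
1 ∉ Q and 1 ∉ (((Q ∖ R) ∪ (R ∩ P)) ∩ (R ∩ S)), so 1 ∉ Q Δ (((Q ∖ R) ∪ (R ∩ P)) ∩ (R ∩ S))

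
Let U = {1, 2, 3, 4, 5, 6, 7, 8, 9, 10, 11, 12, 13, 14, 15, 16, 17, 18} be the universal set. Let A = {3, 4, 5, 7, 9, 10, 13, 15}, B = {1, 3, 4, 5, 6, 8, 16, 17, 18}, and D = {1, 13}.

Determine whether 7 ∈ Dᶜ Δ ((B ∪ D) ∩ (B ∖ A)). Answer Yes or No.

7 ∉ D, so 7 ∈ Dᶜ
7 ∉ B and 7 ∉ D, so 7 ∉ B ∪ D
7 ∉ B and 7 ∈ A, so 7 ∉ B ∖ A
7 ∉ (B ∪ D) and 7 ∉ (B ∖ A), so 7 ∉ (B ∪ D) ∩ (B ∖ A)
7 ∈ Dᶜ and 7 ∉ ((B ∪ D) ∩ (B ∖ A)), so 7 ∈ Dᶜ Δ ((B ∪ D) ∩ (B ∖ A))

Yes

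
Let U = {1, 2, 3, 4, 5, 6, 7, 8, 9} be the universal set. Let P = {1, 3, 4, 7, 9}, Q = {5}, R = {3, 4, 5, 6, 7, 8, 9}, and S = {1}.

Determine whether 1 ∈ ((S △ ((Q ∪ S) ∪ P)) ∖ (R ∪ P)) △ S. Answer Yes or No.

1 ∉ Q and 1 ∈ S, so 1 ∈ Q ∪ S
1 ∈ (Q ∪ S) and 1 ∈ P, so 1 ∈ (Q ∪ S) ∪ P
1 ∈ S and 1 ∈ ((Q ∪ S) ∪ P), so 1 ∉ S △ ((Q ∪ S) ∪ P)
1 ∉ R and 1 ∈ P, so 1 ∈ R ∪ P
1 ∉ (S △ ((Q ∪ S) ∪ P)) and 1 ∈ (R ∪ P), so 1 ∉ (S △ ((Q ∪ S) ∪ P)) ∖ (R ∪ P)
1 ∉ ((S △ ((Q ∪ S) ∪ P)) ∖ (R ∪ P)) and 1 ∈ S, so 1 ∈ ((S △ ((Q ∪ S) ∪ P)) ∖ (R ∪ P)) △ S

Yes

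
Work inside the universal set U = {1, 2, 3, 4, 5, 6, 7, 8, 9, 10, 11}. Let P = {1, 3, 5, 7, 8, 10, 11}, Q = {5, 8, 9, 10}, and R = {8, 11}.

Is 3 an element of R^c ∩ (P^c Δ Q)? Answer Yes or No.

No

3 ∉ R, so 3 ∈ R^c
3 ∈ P, so 3 ∉ P^c
3 ∉ P^c and 3 ∉ Q, so 3 ∉ P^c Δ Q
3 ∈ R^c and 3 ∉ (P^c Δ Q), so 3 ∉ R^c ∩ (P^c Δ Q)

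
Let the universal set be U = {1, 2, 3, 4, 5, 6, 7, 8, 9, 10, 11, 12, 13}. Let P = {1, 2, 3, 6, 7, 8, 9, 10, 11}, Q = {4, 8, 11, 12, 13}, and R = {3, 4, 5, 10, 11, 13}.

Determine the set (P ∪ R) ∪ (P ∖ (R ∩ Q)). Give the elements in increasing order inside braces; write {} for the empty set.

{1, 2, 3, 4, 5, 6, 7, 8, 9, 10, 11, 13}

P ∪ R = {1, 2, 3, 4, 5, 6, 7, 8, 9, 10, 11, 13}
R ∩ Q = {4, 11, 13}
P ∖ (R ∩ Q) = {1, 2, 3, 6, 7, 8, 9, 10}
(P ∪ R) ∪ (P ∖ (R ∩ Q)) = {1, 2, 3, 4, 5, 6, 7, 8, 9, 10, 11, 13}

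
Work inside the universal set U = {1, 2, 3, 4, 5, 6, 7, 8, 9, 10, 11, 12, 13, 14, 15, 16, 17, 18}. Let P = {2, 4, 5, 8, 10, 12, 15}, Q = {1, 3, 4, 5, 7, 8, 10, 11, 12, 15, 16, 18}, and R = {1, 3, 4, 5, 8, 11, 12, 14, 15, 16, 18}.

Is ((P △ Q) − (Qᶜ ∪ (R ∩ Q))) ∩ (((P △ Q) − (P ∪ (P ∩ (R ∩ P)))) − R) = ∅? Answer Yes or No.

No

P △ Q = {1, 2, 3, 7, 11, 16, 18}
Qᶜ = {2, 6, 9, 13, 14, 17}
R ∩ Q = {1, 3, 4, 5, 8, 11, 12, 15, 16, 18}
Qᶜ ∪ (R ∩ Q) = {1, 2, 3, 4, 5, 6, 8, 9, 11, 12, 13, 14, 15, 16, 17, 18}
(P △ Q) − (Qᶜ ∪ (R ∩ Q)) = {7}
R ∩ P = {4, 5, 8, 12, 15}
P ∩ (R ∩ P) = {4, 5, 8, 12, 15}
P ∪ (P ∩ (R ∩ P)) = {2, 4, 5, 8, 10, 12, 15}
(P △ Q) − (P ∪ (P ∩ (R ∩ P))) = {1, 3, 7, 11, 16, 18}
((P △ Q) − (P ∪ (P ∩ (R ∩ P)))) − R = {7}
7 lies in both, so they are not disjoint.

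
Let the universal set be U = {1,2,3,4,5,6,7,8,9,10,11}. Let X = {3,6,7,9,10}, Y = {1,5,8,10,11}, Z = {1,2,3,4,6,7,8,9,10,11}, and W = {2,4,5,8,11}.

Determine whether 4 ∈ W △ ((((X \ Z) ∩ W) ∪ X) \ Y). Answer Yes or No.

4 ∉ X and 4 ∈ Z, so 4 ∉ X \ Z
4 ∉ (X \ Z) and 4 ∈ W, so 4 ∉ (X \ Z) ∩ W
4 ∉ ((X \ Z) ∩ W) and 4 ∉ X, so 4 ∉ ((X \ Z) ∩ W) ∪ X
4 ∉ (((X \ Z) ∩ W) ∪ X) and 4 ∉ Y, so 4 ∉ (((X \ Z) ∩ W) ∪ X) \ Y
4 ∈ W and 4 ∉ ((((X \ Z) ∩ W) ∪ X) \ Y), so 4 ∈ W △ ((((X \ Z) ∩ W) ∪ X) \ Y)

Yes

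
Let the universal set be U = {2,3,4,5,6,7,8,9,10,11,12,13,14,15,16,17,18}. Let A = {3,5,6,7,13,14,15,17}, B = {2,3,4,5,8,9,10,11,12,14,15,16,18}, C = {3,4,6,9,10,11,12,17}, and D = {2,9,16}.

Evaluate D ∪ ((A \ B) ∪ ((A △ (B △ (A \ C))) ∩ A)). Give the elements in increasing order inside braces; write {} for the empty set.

{2,5,6,7,9,13,14,15,16,17}

A \ B = {6,7,13,17}
A \ C = {5,7,13,14,15}
B △ (A \ C) = {2,3,4,7,8,9,10,11,12,13,16,18}
A △ (B △ (A \ C)) = {2,4,5,6,8,9,10,11,12,14,15,16,17,18}
(A △ (B △ (A \ C))) ∩ A = {5,6,14,15,17}
(A \ B) ∪ ((A △ (B △ (A \ C))) ∩ A) = {5,6,7,13,14,15,17}
D ∪ ((A \ B) ∪ ((A △ (B △ (A \ C))) ∩ A)) = {2,5,6,7,9,13,14,15,16,17}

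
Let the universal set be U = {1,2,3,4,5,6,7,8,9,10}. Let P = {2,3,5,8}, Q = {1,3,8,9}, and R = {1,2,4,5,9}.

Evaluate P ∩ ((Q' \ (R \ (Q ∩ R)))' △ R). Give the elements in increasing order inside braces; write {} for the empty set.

Q' = {2,4,5,6,7,10}
Q ∩ R = {1,9}
R \ (Q ∩ R) = {2,4,5}
Q' \ (R \ (Q ∩ R)) = {6,7,10}
(Q' \ (R \ (Q ∩ R)))' = {1,2,3,4,5,8,9}
(Q' \ (R \ (Q ∩ R)))' △ R = {3,8}
P ∩ ((Q' \ (R \ (Q ∩ R)))' △ R) = {3,8}

{3,8}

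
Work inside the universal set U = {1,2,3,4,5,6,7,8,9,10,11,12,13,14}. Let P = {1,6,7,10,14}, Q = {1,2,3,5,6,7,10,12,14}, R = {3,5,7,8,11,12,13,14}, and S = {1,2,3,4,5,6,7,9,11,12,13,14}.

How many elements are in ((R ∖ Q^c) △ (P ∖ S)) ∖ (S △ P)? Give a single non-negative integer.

2

Q^c = {4,8,9,11,13}
R ∖ Q^c = {3,5,7,12,14}
P ∖ S = {10}
(R ∖ Q^c) △ (P ∖ S) = {3,5,7,10,12,14}
S △ P = {2,3,4,5,9,10,11,12,13}
((R ∖ Q^c) △ (P ∖ S)) ∖ (S △ P) = {7,14}
|((R ∖ Q^c) △ (P ∖ S)) ∖ (S △ P)| = 2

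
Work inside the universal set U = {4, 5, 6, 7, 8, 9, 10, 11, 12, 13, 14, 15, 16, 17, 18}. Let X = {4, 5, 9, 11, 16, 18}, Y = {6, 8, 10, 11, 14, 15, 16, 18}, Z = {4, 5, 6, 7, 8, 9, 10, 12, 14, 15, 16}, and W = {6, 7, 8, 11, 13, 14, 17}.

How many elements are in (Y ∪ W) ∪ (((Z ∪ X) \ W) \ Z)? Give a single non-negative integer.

Y ∪ W = {6, 7, 8, 10, 11, 13, 14, 15, 16, 17, 18}
Z ∪ X = {4, 5, 6, 7, 8, 9, 10, 11, 12, 14, 15, 16, 18}
(Z ∪ X) \ W = {4, 5, 9, 10, 12, 15, 16, 18}
((Z ∪ X) \ W) \ Z = {18}
(Y ∪ W) ∪ (((Z ∪ X) \ W) \ Z) = {6, 7, 8, 10, 11, 13, 14, 15, 16, 17, 18}
|(Y ∪ W) ∪ (((Z ∪ X) \ W) \ Z)| = 11

11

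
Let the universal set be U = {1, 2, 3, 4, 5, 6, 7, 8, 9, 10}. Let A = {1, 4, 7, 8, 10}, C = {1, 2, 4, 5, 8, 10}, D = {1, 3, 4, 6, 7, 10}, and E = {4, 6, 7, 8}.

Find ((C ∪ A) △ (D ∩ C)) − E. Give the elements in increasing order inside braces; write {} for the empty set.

{2, 5}

C ∪ A = {1, 2, 4, 5, 7, 8, 10}
D ∩ C = {1, 4, 10}
(C ∪ A) △ (D ∩ C) = {2, 5, 7, 8}
((C ∪ A) △ (D ∩ C)) − E = {2, 5}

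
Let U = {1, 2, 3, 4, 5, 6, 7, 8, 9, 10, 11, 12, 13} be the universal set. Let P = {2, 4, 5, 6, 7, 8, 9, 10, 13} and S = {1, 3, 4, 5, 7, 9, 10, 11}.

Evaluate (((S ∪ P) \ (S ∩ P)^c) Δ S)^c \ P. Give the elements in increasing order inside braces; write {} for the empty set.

{12}

S ∪ P = {1, 2, 3, 4, 5, 6, 7, 8, 9, 10, 11, 13}
S ∩ P = {4, 5, 7, 9, 10}
(S ∩ P)^c = {1, 2, 3, 6, 8, 11, 12, 13}
(S ∪ P) \ (S ∩ P)^c = {4, 5, 7, 9, 10}
((S ∪ P) \ (S ∩ P)^c) Δ S = {1, 3, 11}
(((S ∪ P) \ (S ∩ P)^c) Δ S)^c = {2, 4, 5, 6, 7, 8, 9, 10, 12, 13}
(((S ∪ P) \ (S ∩ P)^c) Δ S)^c \ P = {12}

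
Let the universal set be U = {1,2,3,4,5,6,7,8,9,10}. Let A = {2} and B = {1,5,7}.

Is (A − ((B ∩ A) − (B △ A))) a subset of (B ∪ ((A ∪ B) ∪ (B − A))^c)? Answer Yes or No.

No

B ∩ A = {}
B △ A = {1,2,5,7}
(B ∩ A) − (B △ A) = {}
A − ((B ∩ A) − (B △ A)) = {2}
A ∪ B = {1,2,5,7}
B − A = {1,5,7}
(A ∪ B) ∪ (B − A) = {1,2,5,7}
((A ∪ B) ∪ (B − A))^c = {3,4,6,8,9,10}
B ∪ ((A ∪ B) ∪ (B − A))^c = {1,3,4,5,6,7,8,9,10}
2 ∈ A − ((B ∩ A) − (B △ A)) but 2 ∉ B ∪ ((A ∪ B) ∪ (B − A))^c, so the inclusion fails.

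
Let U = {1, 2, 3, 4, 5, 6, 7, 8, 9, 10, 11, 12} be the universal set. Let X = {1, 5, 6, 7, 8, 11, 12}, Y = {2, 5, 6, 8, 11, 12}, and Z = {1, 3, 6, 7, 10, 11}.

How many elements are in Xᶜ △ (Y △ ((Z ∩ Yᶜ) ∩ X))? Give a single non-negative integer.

11

Xᶜ = {2, 3, 4, 9, 10}
Yᶜ = {1, 3, 4, 7, 9, 10}
Z ∩ Yᶜ = {1, 3, 7, 10}
(Z ∩ Yᶜ) ∩ X = {1, 7}
Y △ ((Z ∩ Yᶜ) ∩ X) = {1, 2, 5, 6, 7, 8, 11, 12}
Xᶜ △ (Y △ ((Z ∩ Yᶜ) ∩ X)) = {1, 3, 4, 5, 6, 7, 8, 9, 10, 11, 12}
|Xᶜ △ (Y △ ((Z ∩ Yᶜ) ∩ X))| = 11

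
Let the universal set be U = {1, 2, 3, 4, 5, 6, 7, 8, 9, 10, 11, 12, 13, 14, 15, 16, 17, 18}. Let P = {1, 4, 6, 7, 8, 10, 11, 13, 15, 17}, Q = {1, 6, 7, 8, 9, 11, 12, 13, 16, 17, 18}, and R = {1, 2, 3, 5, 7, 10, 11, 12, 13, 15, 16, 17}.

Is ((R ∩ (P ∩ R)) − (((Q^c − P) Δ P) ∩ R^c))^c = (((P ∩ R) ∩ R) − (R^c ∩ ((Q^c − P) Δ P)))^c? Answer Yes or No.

Yes

P ∩ R = {1, 7, 10, 11, 13, 15, 17}
R ∩ (P ∩ R) = {1, 7, 10, 11, 13, 15, 17}
Q^c = {2, 3, 4, 5, 10, 14, 15}
Q^c − P = {2, 3, 5, 14}
(Q^c − P) Δ P = {1, 2, 3, 4, 5, 6, 7, 8, 10, 11, 13, 14, 15, 17}
R^c = {4, 6, 8, 9, 14, 18}
((Q^c − P) Δ P) ∩ R^c = {4, 6, 8, 14}
(R ∩ (P ∩ R)) − (((Q^c − P) Δ P) ∩ R^c) = {1, 7, 10, 11, 13, 15, 17}
((R ∩ (P ∩ R)) − (((Q^c − P) Δ P) ∩ R^c))^c = {2, 3, 4, 5, 6, 8, 9, 12, 14, 16, 18}
(P ∩ R) ∩ R = {1, 7, 10, 11, 13, 15, 17}
R^c ∩ ((Q^c − P) Δ P) = {4, 6, 8, 14}
((P ∩ R) ∩ R) − (R^c ∩ ((Q^c − P) Δ P)) = {1, 7, 10, 11, 13, 15, 17}
(((P ∩ R) ∩ R) − (R^c ∩ ((Q^c − P) Δ P)))^c = {2, 3, 4, 5, 6, 8, 9, 12, 14, 16, 18}
Both equal {2, 3, 4, 5, 6, 8, 9, 12, 14, 16, 18}, so ((R ∩ (P ∩ R)) − (((Q^c − P) Δ P) ∩ R^c))^c = (((P ∩ R) ∩ R) − (R^c ∩ ((Q^c − P) Δ P)))^c.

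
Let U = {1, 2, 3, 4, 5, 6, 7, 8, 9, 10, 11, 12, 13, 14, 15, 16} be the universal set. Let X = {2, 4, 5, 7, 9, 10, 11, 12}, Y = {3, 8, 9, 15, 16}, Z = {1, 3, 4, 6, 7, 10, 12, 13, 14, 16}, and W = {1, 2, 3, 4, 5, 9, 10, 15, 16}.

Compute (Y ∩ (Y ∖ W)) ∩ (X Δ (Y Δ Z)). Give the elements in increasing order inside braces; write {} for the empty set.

Y ∖ W = {8}
Y ∩ (Y ∖ W) = {8}
Y Δ Z = {1, 4, 6, 7, 8, 9, 10, 12, 13, 14, 15}
X Δ (Y Δ Z) = {1, 2, 5, 6, 8, 11, 13, 14, 15}
(Y ∩ (Y ∖ W)) ∩ (X Δ (Y Δ Z)) = {8}

{8}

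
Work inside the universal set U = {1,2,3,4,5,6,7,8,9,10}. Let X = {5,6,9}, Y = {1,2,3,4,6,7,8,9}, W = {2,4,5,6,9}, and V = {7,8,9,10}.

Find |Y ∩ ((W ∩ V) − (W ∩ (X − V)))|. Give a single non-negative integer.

1

W ∩ V = {9}
X − V = {5,6}
W ∩ (X − V) = {5,6}
(W ∩ V) − (W ∩ (X − V)) = {9}
Y ∩ ((W ∩ V) − (W ∩ (X − V))) = {9}
|Y ∩ ((W ∩ V) − (W ∩ (X − V)))| = 1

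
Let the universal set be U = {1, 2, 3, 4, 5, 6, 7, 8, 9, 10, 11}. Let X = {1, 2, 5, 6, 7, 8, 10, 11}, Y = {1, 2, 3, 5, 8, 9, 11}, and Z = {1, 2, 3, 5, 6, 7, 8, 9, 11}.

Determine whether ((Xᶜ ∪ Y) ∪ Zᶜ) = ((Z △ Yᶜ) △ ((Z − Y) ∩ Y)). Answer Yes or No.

Xᶜ = {3, 4, 9}
Xᶜ ∪ Y = {1, 2, 3, 4, 5, 8, 9, 11}
Zᶜ = {4, 10}
(Xᶜ ∪ Y) ∪ Zᶜ = {1, 2, 3, 4, 5, 8, 9, 10, 11}
Yᶜ = {4, 6, 7, 10}
Z △ Yᶜ = {1, 2, 3, 4, 5, 8, 9, 10, 11}
Z − Y = {6, 7}
(Z − Y) ∩ Y = {}
(Z △ Yᶜ) △ ((Z − Y) ∩ Y) = {1, 2, 3, 4, 5, 8, 9, 10, 11}
Both equal {1, 2, 3, 4, 5, 8, 9, 10, 11}, so (Xᶜ ∪ Y) ∪ Zᶜ = (Z △ Yᶜ) △ ((Z − Y) ∩ Y).

Yes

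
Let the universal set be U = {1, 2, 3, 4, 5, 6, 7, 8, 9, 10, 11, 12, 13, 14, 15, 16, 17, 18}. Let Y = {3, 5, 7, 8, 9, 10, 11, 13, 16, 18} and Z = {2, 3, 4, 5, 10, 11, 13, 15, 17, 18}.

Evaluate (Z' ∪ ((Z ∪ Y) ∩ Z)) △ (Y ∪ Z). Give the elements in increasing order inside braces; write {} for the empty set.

{1, 6, 12, 14}

Z' = {1, 6, 7, 8, 9, 12, 14, 16}
Z ∪ Y = {2, 3, 4, 5, 7, 8, 9, 10, 11, 13, 15, 16, 17, 18}
(Z ∪ Y) ∩ Z = {2, 3, 4, 5, 10, 11, 13, 15, 17, 18}
Z' ∪ ((Z ∪ Y) ∩ Z) = {1, 2, 3, 4, 5, 6, 7, 8, 9, 10, 11, 12, 13, 14, 15, 16, 17, 18}
Y ∪ Z = {2, 3, 4, 5, 7, 8, 9, 10, 11, 13, 15, 16, 17, 18}
(Z' ∪ ((Z ∪ Y) ∩ Z)) △ (Y ∪ Z) = {1, 6, 12, 14}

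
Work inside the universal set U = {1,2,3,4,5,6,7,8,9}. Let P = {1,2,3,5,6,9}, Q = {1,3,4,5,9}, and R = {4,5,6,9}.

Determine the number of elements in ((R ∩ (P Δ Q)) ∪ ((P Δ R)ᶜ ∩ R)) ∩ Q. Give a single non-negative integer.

3

P Δ Q = {2,4,6}
R ∩ (P Δ Q) = {4,6}
P Δ R = {1,2,3,4}
(P Δ R)ᶜ = {5,6,7,8,9}
(P Δ R)ᶜ ∩ R = {5,6,9}
(R ∩ (P Δ Q)) ∪ ((P Δ R)ᶜ ∩ R) = {4,5,6,9}
((R ∩ (P Δ Q)) ∪ ((P Δ R)ᶜ ∩ R)) ∩ Q = {4,5,9}
|((R ∩ (P Δ Q)) ∪ ((P Δ R)ᶜ ∩ R)) ∩ Q| = 3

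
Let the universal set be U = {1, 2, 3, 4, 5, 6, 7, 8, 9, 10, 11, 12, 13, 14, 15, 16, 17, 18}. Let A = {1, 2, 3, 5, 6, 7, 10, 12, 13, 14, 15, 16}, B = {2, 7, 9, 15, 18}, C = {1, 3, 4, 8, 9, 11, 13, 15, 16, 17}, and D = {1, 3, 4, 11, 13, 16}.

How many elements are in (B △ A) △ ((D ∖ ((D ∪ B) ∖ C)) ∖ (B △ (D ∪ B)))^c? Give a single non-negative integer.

7

B △ A = {1, 3, 5, 6, 9, 10, 12, 13, 14, 16, 18}
D ∪ B = {1, 2, 3, 4, 7, 9, 11, 13, 15, 16, 18}
(D ∪ B) ∖ C = {2, 7, 18}
D ∖ ((D ∪ B) ∖ C) = {1, 3, 4, 11, 13, 16}
B △ (D ∪ B) = {1, 3, 4, 11, 13, 16}
(D ∖ ((D ∪ B) ∖ C)) ∖ (B △ (D ∪ B)) = {}
((D ∖ ((D ∪ B) ∖ C)) ∖ (B △ (D ∪ B)))^c = {1, 2, 3, 4, 5, 6, 7, 8, 9, 10, 11, 12, 13, 14, 15, 16, 17, 18}
(B △ A) △ ((D ∖ ((D ∪ B) ∖ C)) ∖ (B △ (D ∪ B)))^c = {2, 4, 7, 8, 11, 15, 17}
|(B △ A) △ ((D ∖ ((D ∪ B) ∖ C)) ∖ (B △ (D ∪ B)))^c| = 7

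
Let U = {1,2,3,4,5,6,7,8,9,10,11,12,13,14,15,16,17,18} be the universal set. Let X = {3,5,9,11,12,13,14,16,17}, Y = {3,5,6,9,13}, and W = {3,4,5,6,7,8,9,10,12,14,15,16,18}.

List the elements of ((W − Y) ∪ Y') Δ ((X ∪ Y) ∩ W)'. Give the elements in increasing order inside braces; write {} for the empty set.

{12,13,14,16}

W − Y = {4,7,8,10,12,14,15,16,18}
Y' = {1,2,4,7,8,10,11,12,14,15,16,17,18}
(W − Y) ∪ Y' = {1,2,4,7,8,10,11,12,14,15,16,17,18}
X ∪ Y = {3,5,6,9,11,12,13,14,16,17}
(X ∪ Y) ∩ W = {3,5,6,9,12,14,16}
((X ∪ Y) ∩ W)' = {1,2,4,7,8,10,11,13,15,17,18}
((W − Y) ∪ Y') Δ ((X ∪ Y) ∩ W)' = {12,13,14,16}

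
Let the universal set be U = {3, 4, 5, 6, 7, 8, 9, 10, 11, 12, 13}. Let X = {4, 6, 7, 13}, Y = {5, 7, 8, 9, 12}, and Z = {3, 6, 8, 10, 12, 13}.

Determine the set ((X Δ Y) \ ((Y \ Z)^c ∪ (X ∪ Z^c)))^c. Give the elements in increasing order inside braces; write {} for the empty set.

X Δ Y = {4, 5, 6, 8, 9, 12, 13}
Y \ Z = {5, 7, 9}
(Y \ Z)^c = {3, 4, 6, 8, 10, 11, 12, 13}
Z^c = {4, 5, 7, 9, 11}
X ∪ Z^c = {4, 5, 6, 7, 9, 11, 13}
(Y \ Z)^c ∪ (X ∪ Z^c) = {3, 4, 5, 6, 7, 8, 9, 10, 11, 12, 13}
(X Δ Y) \ ((Y \ Z)^c ∪ (X ∪ Z^c)) = {}
((X Δ Y) \ ((Y \ Z)^c ∪ (X ∪ Z^c)))^c = {3, 4, 5, 6, 7, 8, 9, 10, 11, 12, 13}

{3, 4, 5, 6, 7, 8, 9, 10, 11, 12, 13}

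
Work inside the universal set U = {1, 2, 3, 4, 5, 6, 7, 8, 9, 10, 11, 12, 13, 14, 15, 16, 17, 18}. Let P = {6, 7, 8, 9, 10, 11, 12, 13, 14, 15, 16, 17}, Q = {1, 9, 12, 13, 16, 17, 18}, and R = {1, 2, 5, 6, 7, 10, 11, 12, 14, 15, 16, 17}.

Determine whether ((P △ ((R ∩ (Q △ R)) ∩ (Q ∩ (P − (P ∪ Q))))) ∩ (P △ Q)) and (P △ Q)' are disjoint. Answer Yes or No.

Q △ R = {2, 5, 6, 7, 9, 10, 11, 13, 14, 15, 18}
R ∩ (Q △ R) = {2, 5, 6, 7, 10, 11, 14, 15}
P ∪ Q = {1, 6, 7, 8, 9, 10, 11, 12, 13, 14, 15, 16, 17, 18}
P − (P ∪ Q) = {}
Q ∩ (P − (P ∪ Q)) = {}
(R ∩ (Q △ R)) ∩ (Q ∩ (P − (P ∪ Q))) = {}
P △ ((R ∩ (Q △ R)) ∩ (Q ∩ (P − (P ∪ Q)))) = {6, 7, 8, 9, 10, 11, 12, 13, 14, 15, 16, 17}
P △ Q = {1, 6, 7, 8, 10, 11, 14, 15, 18}
(P △ ((R ∩ (Q △ R)) ∩ (Q ∩ (P − (P ∪ Q))))) ∩ (P △ Q) = {6, 7, 8, 10, 11, 14, 15}
(P △ Q)' = {2, 3, 4, 5, 9, 12, 13, 16, 17}
{6, 7, 8, 10, 11, 14, 15} and {2, 3, 4, 5, 9, 12, 13, 16, 17} share no elements.

Yes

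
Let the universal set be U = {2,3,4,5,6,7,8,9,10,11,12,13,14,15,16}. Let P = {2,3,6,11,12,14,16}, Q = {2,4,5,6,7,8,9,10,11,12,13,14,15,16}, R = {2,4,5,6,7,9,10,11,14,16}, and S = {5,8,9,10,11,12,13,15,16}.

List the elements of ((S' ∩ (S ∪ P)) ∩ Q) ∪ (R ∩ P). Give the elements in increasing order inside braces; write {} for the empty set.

{2,6,11,14,16}

S' = {2,3,4,6,7,14}
S ∪ P = {2,3,5,6,8,9,10,11,12,13,14,15,16}
S' ∩ (S ∪ P) = {2,3,6,14}
(S' ∩ (S ∪ P)) ∩ Q = {2,6,14}
R ∩ P = {2,6,11,14,16}
((S' ∩ (S ∪ P)) ∩ Q) ∪ (R ∩ P) = {2,6,11,14,16}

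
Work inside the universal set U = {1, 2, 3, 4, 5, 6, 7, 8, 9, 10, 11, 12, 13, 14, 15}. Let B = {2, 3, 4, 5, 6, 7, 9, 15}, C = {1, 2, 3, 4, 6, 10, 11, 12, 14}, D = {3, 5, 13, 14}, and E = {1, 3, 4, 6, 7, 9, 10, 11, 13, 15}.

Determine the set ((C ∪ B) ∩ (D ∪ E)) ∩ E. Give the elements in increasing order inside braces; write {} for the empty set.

{1, 3, 4, 6, 7, 9, 10, 11, 15}

C ∪ B = {1, 2, 3, 4, 5, 6, 7, 9, 10, 11, 12, 14, 15}
D ∪ E = {1, 3, 4, 5, 6, 7, 9, 10, 11, 13, 14, 15}
(C ∪ B) ∩ (D ∪ E) = {1, 3, 4, 5, 6, 7, 9, 10, 11, 14, 15}
((C ∪ B) ∩ (D ∪ E)) ∩ E = {1, 3, 4, 6, 7, 9, 10, 11, 15}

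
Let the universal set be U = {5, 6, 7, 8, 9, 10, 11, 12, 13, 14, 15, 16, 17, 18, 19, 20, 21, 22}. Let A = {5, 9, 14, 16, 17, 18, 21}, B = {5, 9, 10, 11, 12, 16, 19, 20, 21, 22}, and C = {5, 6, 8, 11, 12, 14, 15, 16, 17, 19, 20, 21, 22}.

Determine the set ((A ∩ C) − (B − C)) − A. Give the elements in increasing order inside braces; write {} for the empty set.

{}

A ∩ C = {5, 14, 16, 17, 21}
B − C = {9, 10}
(A ∩ C) − (B − C) = {5, 14, 16, 17, 21}
((A ∩ C) − (B − C)) − A = {}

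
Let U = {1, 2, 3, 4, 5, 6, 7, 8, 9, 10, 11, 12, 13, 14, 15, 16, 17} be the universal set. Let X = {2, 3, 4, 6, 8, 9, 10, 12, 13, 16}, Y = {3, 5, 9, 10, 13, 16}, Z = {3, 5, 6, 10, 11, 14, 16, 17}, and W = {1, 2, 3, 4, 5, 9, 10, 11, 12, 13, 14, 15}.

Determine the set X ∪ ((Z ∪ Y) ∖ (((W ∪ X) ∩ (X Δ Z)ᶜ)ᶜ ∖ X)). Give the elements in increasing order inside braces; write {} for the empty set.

Z ∪ Y = {3, 5, 6, 9, 10, 11, 13, 14, 16, 17}
W ∪ X = {1, 2, 3, 4, 5, 6, 8, 9, 10, 11, 12, 13, 14, 15, 16}
X Δ Z = {2, 4, 5, 8, 9, 11, 12, 13, 14, 17}
(X Δ Z)ᶜ = {1, 3, 6, 7, 10, 15, 16}
(W ∪ X) ∩ (X Δ Z)ᶜ = {1, 3, 6, 10, 15, 16}
((W ∪ X) ∩ (X Δ Z)ᶜ)ᶜ = {2, 4, 5, 7, 8, 9, 11, 12, 13, 14, 17}
((W ∪ X) ∩ (X Δ Z)ᶜ)ᶜ ∖ X = {5, 7, 11, 14, 17}
(Z ∪ Y) ∖ (((W ∪ X) ∩ (X Δ Z)ᶜ)ᶜ ∖ X) = {3, 6, 9, 10, 13, 16}
X ∪ ((Z ∪ Y) ∖ (((W ∪ X) ∩ (X Δ Z)ᶜ)ᶜ ∖ X)) = {2, 3, 4, 6, 8, 9, 10, 12, 13, 16}

{2, 3, 4, 6, 8, 9, 10, 12, 13, 16}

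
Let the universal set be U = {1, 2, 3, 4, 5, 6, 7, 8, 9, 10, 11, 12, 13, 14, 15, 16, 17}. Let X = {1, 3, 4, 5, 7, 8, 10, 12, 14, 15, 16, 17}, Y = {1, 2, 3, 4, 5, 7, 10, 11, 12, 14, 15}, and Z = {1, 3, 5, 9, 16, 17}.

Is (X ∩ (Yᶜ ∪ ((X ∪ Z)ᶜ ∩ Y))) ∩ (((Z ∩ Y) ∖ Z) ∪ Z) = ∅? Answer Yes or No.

No

Yᶜ = {6, 8, 9, 13, 16, 17}
X ∪ Z = {1, 3, 4, 5, 7, 8, 9, 10, 12, 14, 15, 16, 17}
(X ∪ Z)ᶜ = {2, 6, 11, 13}
(X ∪ Z)ᶜ ∩ Y = {2, 11}
Yᶜ ∪ ((X ∪ Z)ᶜ ∩ Y) = {2, 6, 8, 9, 11, 13, 16, 17}
X ∩ (Yᶜ ∪ ((X ∪ Z)ᶜ ∩ Y)) = {8, 16, 17}
Z ∩ Y = {1, 3, 5}
(Z ∩ Y) ∖ Z = {}
((Z ∩ Y) ∖ Z) ∪ Z = {1, 3, 5, 9, 16, 17}
16 lies in both, so they are not disjoint.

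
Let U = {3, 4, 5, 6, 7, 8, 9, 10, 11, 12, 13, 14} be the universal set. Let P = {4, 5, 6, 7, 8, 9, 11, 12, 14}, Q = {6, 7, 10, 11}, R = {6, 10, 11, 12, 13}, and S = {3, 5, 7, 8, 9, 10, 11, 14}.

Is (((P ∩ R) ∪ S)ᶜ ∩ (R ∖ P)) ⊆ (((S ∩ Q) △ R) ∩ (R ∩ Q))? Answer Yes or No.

No

P ∩ R = {6, 11, 12}
(P ∩ R) ∪ S = {3, 5, 6, 7, 8, 9, 10, 11, 12, 14}
((P ∩ R) ∪ S)ᶜ = {4, 13}
R ∖ P = {10, 13}
((P ∩ R) ∪ S)ᶜ ∩ (R ∖ P) = {13}
S ∩ Q = {7, 10, 11}
(S ∩ Q) △ R = {6, 7, 12, 13}
R ∩ Q = {6, 10, 11}
((S ∩ Q) △ R) ∩ (R ∩ Q) = {6}
13 ∈ ((P ∩ R) ∪ S)ᶜ ∩ (R ∖ P) but 13 ∉ ((S ∩ Q) △ R) ∩ (R ∩ Q), so the inclusion fails.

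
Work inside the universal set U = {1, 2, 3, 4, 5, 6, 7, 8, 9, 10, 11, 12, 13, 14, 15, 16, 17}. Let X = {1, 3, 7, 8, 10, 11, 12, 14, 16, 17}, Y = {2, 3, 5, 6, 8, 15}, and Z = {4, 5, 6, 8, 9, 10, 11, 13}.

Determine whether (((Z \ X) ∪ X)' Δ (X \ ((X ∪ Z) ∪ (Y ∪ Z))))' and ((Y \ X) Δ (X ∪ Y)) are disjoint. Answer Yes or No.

No

Z \ X = {4, 5, 6, 9, 13}
(Z \ X) ∪ X = {1, 3, 4, 5, 6, 7, 8, 9, 10, 11, 12, 13, 14, 16, 17}
((Z \ X) ∪ X)' = {2, 15}
X ∪ Z = {1, 3, 4, 5, 6, 7, 8, 9, 10, 11, 12, 13, 14, 16, 17}
Y ∪ Z = {2, 3, 4, 5, 6, 8, 9, 10, 11, 13, 15}
(X ∪ Z) ∪ (Y ∪ Z) = {1, 2, 3, 4, 5, 6, 7, 8, 9, 10, 11, 12, 13, 14, 15, 16, 17}
X \ ((X ∪ Z) ∪ (Y ∪ Z)) = {}
((Z \ X) ∪ X)' Δ (X \ ((X ∪ Z) ∪ (Y ∪ Z))) = {2, 15}
(((Z \ X) ∪ X)' Δ (X \ ((X ∪ Z) ∪ (Y ∪ Z))))' = {1, 3, 4, 5, 6, 7, 8, 9, 10, 11, 12, 13, 14, 16, 17}
Y \ X = {2, 5, 6, 15}
X ∪ Y = {1, 2, 3, 5, 6, 7, 8, 10, 11, 12, 14, 15, 16, 17}
(Y \ X) Δ (X ∪ Y) = {1, 3, 7, 8, 10, 11, 12, 14, 16, 17}
1 lies in both, so they are not disjoint.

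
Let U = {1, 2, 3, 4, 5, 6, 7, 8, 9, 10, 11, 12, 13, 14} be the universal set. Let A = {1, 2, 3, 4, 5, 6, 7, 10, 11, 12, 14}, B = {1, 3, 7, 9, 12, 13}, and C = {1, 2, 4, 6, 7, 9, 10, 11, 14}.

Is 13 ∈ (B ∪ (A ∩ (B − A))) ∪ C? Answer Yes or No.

Yes

13 ∈ B and 13 ∉ A, so 13 ∈ B − A
13 ∉ A and 13 ∈ (B − A), so 13 ∉ A ∩ (B − A)
13 ∈ B and 13 ∉ (A ∩ (B − A)), so 13 ∈ B ∪ (A ∩ (B − A))
13 ∈ (B ∪ (A ∩ (B − A))) and 13 ∉ C, so 13 ∈ (B ∪ (A ∩ (B − A))) ∪ C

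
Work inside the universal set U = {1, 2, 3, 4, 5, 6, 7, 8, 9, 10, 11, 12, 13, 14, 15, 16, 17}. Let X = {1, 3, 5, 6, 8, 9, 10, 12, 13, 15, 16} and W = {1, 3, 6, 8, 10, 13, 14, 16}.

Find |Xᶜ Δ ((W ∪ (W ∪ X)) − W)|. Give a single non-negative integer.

Xᶜ = {2, 4, 7, 11, 14, 17}
W ∪ X = {1, 3, 5, 6, 8, 9, 10, 12, 13, 14, 15, 16}
W ∪ (W ∪ X) = {1, 3, 5, 6, 8, 9, 10, 12, 13, 14, 15, 16}
(W ∪ (W ∪ X)) − W = {5, 9, 12, 15}
Xᶜ Δ ((W ∪ (W ∪ X)) − W) = {2, 4, 5, 7, 9, 11, 12, 14, 15, 17}
|Xᶜ Δ ((W ∪ (W ∪ X)) − W)| = 10

10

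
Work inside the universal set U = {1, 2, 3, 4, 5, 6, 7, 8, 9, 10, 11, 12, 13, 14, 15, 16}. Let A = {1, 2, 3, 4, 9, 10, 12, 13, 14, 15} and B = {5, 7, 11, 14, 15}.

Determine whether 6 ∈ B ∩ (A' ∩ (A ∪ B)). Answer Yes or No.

No

6 ∉ A, so 6 ∈ A'
6 ∉ A and 6 ∉ B, so 6 ∉ A ∪ B
6 ∈ A' and 6 ∉ (A ∪ B), so 6 ∉ A' ∩ (A ∪ B)
6 ∉ B and 6 ∉ (A' ∩ (A ∪ B)), so 6 ∉ B ∩ (A' ∩ (A ∪ B))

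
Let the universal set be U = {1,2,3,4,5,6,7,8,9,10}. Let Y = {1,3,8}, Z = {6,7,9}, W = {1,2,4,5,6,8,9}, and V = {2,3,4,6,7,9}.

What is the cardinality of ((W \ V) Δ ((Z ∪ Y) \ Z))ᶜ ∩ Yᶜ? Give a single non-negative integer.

6

W \ V = {1,5,8}
Z ∪ Y = {1,3,6,7,8,9}
(Z ∪ Y) \ Z = {1,3,8}
(W \ V) Δ ((Z ∪ Y) \ Z) = {3,5}
((W \ V) Δ ((Z ∪ Y) \ Z))ᶜ = {1,2,4,6,7,8,9,10}
Yᶜ = {2,4,5,6,7,9,10}
((W \ V) Δ ((Z ∪ Y) \ Z))ᶜ ∩ Yᶜ = {2,4,6,7,9,10}
|((W \ V) Δ ((Z ∪ Y) \ Z))ᶜ ∩ Yᶜ| = 6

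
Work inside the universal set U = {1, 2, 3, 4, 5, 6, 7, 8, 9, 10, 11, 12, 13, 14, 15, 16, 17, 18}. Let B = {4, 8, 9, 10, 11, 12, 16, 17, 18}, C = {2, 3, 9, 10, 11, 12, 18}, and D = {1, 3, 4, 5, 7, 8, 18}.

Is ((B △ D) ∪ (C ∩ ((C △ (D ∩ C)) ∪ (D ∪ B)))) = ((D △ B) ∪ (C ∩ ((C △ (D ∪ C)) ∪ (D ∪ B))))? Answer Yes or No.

No

B △ D = {1, 3, 5, 7, 9, 10, 11, 12, 16, 17}
D ∩ C = {3, 18}
C △ (D ∩ C) = {2, 9, 10, 11, 12}
D ∪ B = {1, 3, 4, 5, 7, 8, 9, 10, 11, 12, 16, 17, 18}
(C △ (D ∩ C)) ∪ (D ∪ B) = {1, 2, 3, 4, 5, 7, 8, 9, 10, 11, 12, 16, 17, 18}
C ∩ ((C △ (D ∩ C)) ∪ (D ∪ B)) = {2, 3, 9, 10, 11, 12, 18}
(B △ D) ∪ (C ∩ ((C △ (D ∩ C)) ∪ (D ∪ B))) = {1, 2, 3, 5, 7, 9, 10, 11, 12, 16, 17, 18}
D △ B = {1, 3, 5, 7, 9, 10, 11, 12, 16, 17}
D ∪ C = {1, 2, 3, 4, 5, 7, 8, 9, 10, 11, 12, 18}
C △ (D ∪ C) = {1, 4, 5, 7, 8}
(C △ (D ∪ C)) ∪ (D ∪ B) = {1, 3, 4, 5, 7, 8, 9, 10, 11, 12, 16, 17, 18}
C ∩ ((C △ (D ∪ C)) ∪ (D ∪ B)) = {3, 9, 10, 11, 12, 18}
(D △ B) ∪ (C ∩ ((C △ (D ∪ C)) ∪ (D ∪ B))) = {1, 3, 5, 7, 9, 10, 11, 12, 16, 17, 18}
2 ∈ (B △ D) ∪ (C ∩ ((C △ (D ∩ C)) ∪ (D ∪ B))) but 2 ∉ (D △ B) ∪ (C ∩ ((C △ (D ∪ C)) ∪ (D ∪ B))), so they differ.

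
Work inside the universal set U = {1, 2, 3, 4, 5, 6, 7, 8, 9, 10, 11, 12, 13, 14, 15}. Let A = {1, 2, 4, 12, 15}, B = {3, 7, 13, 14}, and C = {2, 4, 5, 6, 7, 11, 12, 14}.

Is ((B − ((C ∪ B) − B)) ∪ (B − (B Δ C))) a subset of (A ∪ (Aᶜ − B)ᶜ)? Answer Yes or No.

Yes

C ∪ B = {2, 3, 4, 5, 6, 7, 11, 12, 13, 14}
(C ∪ B) − B = {2, 4, 5, 6, 11, 12}
B − ((C ∪ B) − B) = {3, 7, 13, 14}
B Δ C = {2, 3, 4, 5, 6, 11, 12, 13}
B − (B Δ C) = {7, 14}
(B − ((C ∪ B) − B)) ∪ (B − (B Δ C)) = {3, 7, 13, 14}
Aᶜ = {3, 5, 6, 7, 8, 9, 10, 11, 13, 14}
Aᶜ − B = {5, 6, 8, 9, 10, 11}
(Aᶜ − B)ᶜ = {1, 2, 3, 4, 7, 12, 13, 14, 15}
A ∪ (Aᶜ − B)ᶜ = {1, 2, 3, 4, 7, 12, 13, 14, 15}
Every element of {3, 7, 13, 14} is in {1, 2, 3, 4, 7, 12, 13, 14, 15}, so (B − ((C ∪ B) − B)) ∪ (B − (B Δ C)) ⊆ A ∪ (Aᶜ − B)ᶜ.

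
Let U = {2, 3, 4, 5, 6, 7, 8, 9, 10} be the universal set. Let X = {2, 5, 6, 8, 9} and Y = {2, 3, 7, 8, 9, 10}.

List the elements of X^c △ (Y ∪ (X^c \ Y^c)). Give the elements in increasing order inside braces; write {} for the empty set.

{2, 4, 8, 9}

X^c = {3, 4, 7, 10}
Y^c = {4, 5, 6}
X^c \ Y^c = {3, 7, 10}
Y ∪ (X^c \ Y^c) = {2, 3, 7, 8, 9, 10}
X^c △ (Y ∪ (X^c \ Y^c)) = {2, 4, 8, 9}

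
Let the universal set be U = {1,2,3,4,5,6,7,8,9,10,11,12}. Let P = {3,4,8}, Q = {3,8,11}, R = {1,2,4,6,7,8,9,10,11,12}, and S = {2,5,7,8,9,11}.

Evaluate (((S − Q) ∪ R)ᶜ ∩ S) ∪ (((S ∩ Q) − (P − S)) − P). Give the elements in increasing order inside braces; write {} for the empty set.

{11}

S − Q = {2,5,7,9}
(S − Q) ∪ R = {1,2,4,5,6,7,8,9,10,11,12}
((S − Q) ∪ R)ᶜ = {3}
((S − Q) ∪ R)ᶜ ∩ S = {}
S ∩ Q = {8,11}
P − S = {3,4}
(S ∩ Q) − (P − S) = {8,11}
((S ∩ Q) − (P − S)) − P = {11}
(((S − Q) ∪ R)ᶜ ∩ S) ∪ (((S ∩ Q) − (P − S)) − P) = {11}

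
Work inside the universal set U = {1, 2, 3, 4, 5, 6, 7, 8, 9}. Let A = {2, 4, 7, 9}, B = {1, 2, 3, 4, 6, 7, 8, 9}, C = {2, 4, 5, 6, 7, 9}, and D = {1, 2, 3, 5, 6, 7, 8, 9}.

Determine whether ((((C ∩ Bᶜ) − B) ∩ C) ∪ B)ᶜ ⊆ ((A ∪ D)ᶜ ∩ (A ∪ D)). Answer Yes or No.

Bᶜ = {5}
C ∩ Bᶜ = {5}
(C ∩ Bᶜ) − B = {5}
((C ∩ Bᶜ) − B) ∩ C = {5}
(((C ∩ Bᶜ) − B) ∩ C) ∪ B = {1, 2, 3, 4, 5, 6, 7, 8, 9}
((((C ∩ Bᶜ) − B) ∩ C) ∪ B)ᶜ = {}
A ∪ D = {1, 2, 3, 4, 5, 6, 7, 8, 9}
(A ∪ D)ᶜ = {}
(A ∪ D)ᶜ ∩ (A ∪ D) = {}
Every element of {} is in {}, so ((((C ∩ Bᶜ) − B) ∩ C) ∪ B)ᶜ ⊆ (A ∪ D)ᶜ ∩ (A ∪ D).

Yes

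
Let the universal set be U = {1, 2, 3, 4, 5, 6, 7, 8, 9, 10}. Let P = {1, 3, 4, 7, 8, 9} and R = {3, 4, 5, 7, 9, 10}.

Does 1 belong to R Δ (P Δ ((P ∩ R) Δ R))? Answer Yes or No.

1 ∈ P and 1 ∉ R, so 1 ∉ P ∩ R
1 ∉ (P ∩ R) and 1 ∉ R, so 1 ∉ (P ∩ R) Δ R
1 ∈ P and 1 ∉ ((P ∩ R) Δ R), so 1 ∈ P Δ ((P ∩ R) Δ R)
1 ∉ R and 1 ∈ (P Δ ((P ∩ R) Δ R)), so 1 ∈ R Δ (P Δ ((P ∩ R) Δ R))

Yes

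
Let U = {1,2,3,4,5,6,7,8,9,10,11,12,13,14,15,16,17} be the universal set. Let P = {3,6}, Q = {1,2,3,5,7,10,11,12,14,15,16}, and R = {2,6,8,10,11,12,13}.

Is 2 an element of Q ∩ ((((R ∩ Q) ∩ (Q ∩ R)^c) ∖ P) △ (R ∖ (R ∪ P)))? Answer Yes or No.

No

2 ∈ R and 2 ∈ Q, so 2 ∈ R ∩ Q
2 ∈ Q and 2 ∈ R, so 2 ∈ Q ∩ R
2 ∉ (Q ∩ R)^c since 2 ∈ (Q ∩ R)
2 ∈ (R ∩ Q) and 2 ∉ (Q ∩ R)^c, so 2 ∉ (R ∩ Q) ∩ (Q ∩ R)^c
2 ∉ ((R ∩ Q) ∩ (Q ∩ R)^c) and 2 ∉ P, so 2 ∉ ((R ∩ Q) ∩ (Q ∩ R)^c) ∖ P
2 ∈ R and 2 ∉ P, so 2 ∈ R ∪ P
2 ∈ R and 2 ∈ (R ∪ P), so 2 ∉ R ∖ (R ∪ P)
2 ∉ (((R ∩ Q) ∩ (Q ∩ R)^c) ∖ P) and 2 ∉ (R ∖ (R ∪ P)), so 2 ∉ (((R ∩ Q) ∩ (Q ∩ R)^c) ∖ P) △ (R ∖ (R ∪ P))
2 ∈ Q and 2 ∉ ((((R ∩ Q) ∩ (Q ∩ R)^c) ∖ P) △ (R ∖ (R ∪ P))), so 2 ∉ Q ∩ ((((R ∩ Q) ∩ (Q ∩ R)^c) ∖ P) △ (R ∖ (R ∪ P)))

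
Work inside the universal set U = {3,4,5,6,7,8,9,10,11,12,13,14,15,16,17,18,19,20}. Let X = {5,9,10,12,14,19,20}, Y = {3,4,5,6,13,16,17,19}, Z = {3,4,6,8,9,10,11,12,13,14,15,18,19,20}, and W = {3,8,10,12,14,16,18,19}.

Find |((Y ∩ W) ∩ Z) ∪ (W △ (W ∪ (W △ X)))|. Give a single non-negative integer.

5

Y ∩ W = {3,16,19}
(Y ∩ W) ∩ Z = {3,19}
W △ X = {3,5,8,9,16,18,20}
W ∪ (W △ X) = {3,5,8,9,10,12,14,16,18,19,20}
W △ (W ∪ (W △ X)) = {5,9,20}
((Y ∩ W) ∩ Z) ∪ (W △ (W ∪ (W △ X))) = {3,5,9,19,20}
|((Y ∩ W) ∩ Z) ∪ (W △ (W ∪ (W △ X)))| = 5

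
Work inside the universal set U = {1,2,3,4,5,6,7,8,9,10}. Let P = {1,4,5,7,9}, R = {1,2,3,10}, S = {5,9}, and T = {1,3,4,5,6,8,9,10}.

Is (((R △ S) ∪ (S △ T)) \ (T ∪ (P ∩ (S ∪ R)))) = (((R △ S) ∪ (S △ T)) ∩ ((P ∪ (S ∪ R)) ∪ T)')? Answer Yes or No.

R △ S = {1,2,3,5,9,10}
S △ T = {1,3,4,6,8,10}
(R △ S) ∪ (S △ T) = {1,2,3,4,5,6,8,9,10}
S ∪ R = {1,2,3,5,9,10}
P ∩ (S ∪ R) = {1,5,9}
T ∪ (P ∩ (S ∪ R)) = {1,3,4,5,6,8,9,10}
((R △ S) ∪ (S △ T)) \ (T ∪ (P ∩ (S ∪ R))) = {2}
P ∪ (S ∪ R) = {1,2,3,4,5,7,9,10}
(P ∪ (S ∪ R)) ∪ T = {1,2,3,4,5,6,7,8,9,10}
((P ∪ (S ∪ R)) ∪ T)' = {}
((R △ S) ∪ (S △ T)) ∩ ((P ∪ (S ∪ R)) ∪ T)' = {}
2 ∈ ((R △ S) ∪ (S △ T)) \ (T ∪ (P ∩ (S ∪ R))) but 2 ∉ ((R △ S) ∪ (S △ T)) ∩ ((P ∪ (S ∪ R)) ∪ T)', so they differ.

No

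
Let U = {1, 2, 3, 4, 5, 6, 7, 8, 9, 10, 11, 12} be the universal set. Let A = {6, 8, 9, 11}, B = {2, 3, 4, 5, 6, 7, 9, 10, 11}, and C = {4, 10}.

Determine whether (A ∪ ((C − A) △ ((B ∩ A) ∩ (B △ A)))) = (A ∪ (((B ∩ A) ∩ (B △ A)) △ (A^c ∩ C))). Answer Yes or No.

Yes

C − A = {4, 10}
B ∩ A = {6, 9, 11}
B △ A = {2, 3, 4, 5, 7, 8, 10}
(B ∩ A) ∩ (B △ A) = {}
(C − A) △ ((B ∩ A) ∩ (B △ A)) = {4, 10}
A ∪ ((C − A) △ ((B ∩ A) ∩ (B △ A))) = {4, 6, 8, 9, 10, 11}
A^c = {1, 2, 3, 4, 5, 7, 10, 12}
A^c ∩ C = {4, 10}
((B ∩ A) ∩ (B △ A)) △ (A^c ∩ C) = {4, 10}
A ∪ (((B ∩ A) ∩ (B △ A)) △ (A^c ∩ C)) = {4, 6, 8, 9, 10, 11}
Both equal {4, 6, 8, 9, 10, 11}, so A ∪ ((C − A) △ ((B ∩ A) ∩ (B △ A))) = A ∪ (((B ∩ A) ∩ (B △ A)) △ (A^c ∩ C)).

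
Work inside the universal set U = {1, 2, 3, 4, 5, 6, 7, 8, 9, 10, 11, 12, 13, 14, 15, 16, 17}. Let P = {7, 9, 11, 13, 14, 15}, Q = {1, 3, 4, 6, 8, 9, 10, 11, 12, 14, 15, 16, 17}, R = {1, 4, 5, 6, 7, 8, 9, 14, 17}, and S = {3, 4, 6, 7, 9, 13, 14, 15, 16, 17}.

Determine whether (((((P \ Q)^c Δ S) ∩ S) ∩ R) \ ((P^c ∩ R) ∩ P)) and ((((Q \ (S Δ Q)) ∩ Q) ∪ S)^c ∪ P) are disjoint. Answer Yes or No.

No

P \ Q = {7, 13}
(P \ Q)^c = {1, 2, 3, 4, 5, 6, 8, 9, 10, 11, 12, 14, 15, 16, 17}
(P \ Q)^c Δ S = {1, 2, 5, 7, 8, 10, 11, 12, 13}
((P \ Q)^c Δ S) ∩ S = {7, 13}
(((P \ Q)^c Δ S) ∩ S) ∩ R = {7}
P^c = {1, 2, 3, 4, 5, 6, 8, 10, 12, 16, 17}
P^c ∩ R = {1, 4, 5, 6, 8, 17}
(P^c ∩ R) ∩ P = {}
((((P \ Q)^c Δ S) ∩ S) ∩ R) \ ((P^c ∩ R) ∩ P) = {7}
S Δ Q = {1, 7, 8, 10, 11, 12, 13}
Q \ (S Δ Q) = {3, 4, 6, 9, 14, 15, 16, 17}
(Q \ (S Δ Q)) ∩ Q = {3, 4, 6, 9, 14, 15, 16, 17}
((Q \ (S Δ Q)) ∩ Q) ∪ S = {3, 4, 6, 7, 9, 13, 14, 15, 16, 17}
(((Q \ (S Δ Q)) ∩ Q) ∪ S)^c = {1, 2, 5, 8, 10, 11, 12}
(((Q \ (S Δ Q)) ∩ Q) ∪ S)^c ∪ P = {1, 2, 5, 7, 8, 9, 10, 11, 12, 13, 14, 15}
7 lies in both, so they are not disjoint.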